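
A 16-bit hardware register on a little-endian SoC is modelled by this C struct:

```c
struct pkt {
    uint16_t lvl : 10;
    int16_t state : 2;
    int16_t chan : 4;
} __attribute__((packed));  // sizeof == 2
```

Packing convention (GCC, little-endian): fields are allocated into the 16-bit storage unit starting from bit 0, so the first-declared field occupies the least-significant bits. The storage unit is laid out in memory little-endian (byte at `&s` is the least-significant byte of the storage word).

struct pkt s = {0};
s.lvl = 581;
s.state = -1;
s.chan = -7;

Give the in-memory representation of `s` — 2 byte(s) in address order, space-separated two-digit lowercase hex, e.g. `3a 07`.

45 9e

lvl:10 = 581 → 0x245 << 0 → word 0x0245
state:2 = -1 → 0x3 << 10 → word 0x0e45
chan:4 = -7 → 0x9 << 12 → word 0x9e45
word = 0x9e45 → little-endian bytes:
  [0]=0x45  [1]=0x9e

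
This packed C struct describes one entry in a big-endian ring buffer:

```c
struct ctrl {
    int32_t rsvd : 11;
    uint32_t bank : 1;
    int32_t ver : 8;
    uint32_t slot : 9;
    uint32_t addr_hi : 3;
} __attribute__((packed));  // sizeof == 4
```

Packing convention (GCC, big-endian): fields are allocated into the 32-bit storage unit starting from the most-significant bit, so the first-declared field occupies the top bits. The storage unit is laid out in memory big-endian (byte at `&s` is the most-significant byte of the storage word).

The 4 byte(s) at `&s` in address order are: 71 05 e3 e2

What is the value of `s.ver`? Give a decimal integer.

94

[0]=0x71 [1]=0x05 [2]=0xe3 [3]=0xe2 (big-endian) → word 0x7105e3e2
rsvd:11 @ bit 21 → (0x7105e3e2>>21)&0x7ff = 0x388
bank:1 @ bit 20 → (0x7105e3e2>>20)&0x1 = 0x0
ver:8 @ bit 12 → (0x7105e3e2>>12)&0xff = 0x5e  ←
slot:9 @ bit 3 → (0x7105e3e2>>3)&0x1ff = 0x7c
addr_hi:3 @ bit 0 → (0x7105e3e2>>0)&0x7 = 0x2
ver signed 8b, MSB=0: value = 94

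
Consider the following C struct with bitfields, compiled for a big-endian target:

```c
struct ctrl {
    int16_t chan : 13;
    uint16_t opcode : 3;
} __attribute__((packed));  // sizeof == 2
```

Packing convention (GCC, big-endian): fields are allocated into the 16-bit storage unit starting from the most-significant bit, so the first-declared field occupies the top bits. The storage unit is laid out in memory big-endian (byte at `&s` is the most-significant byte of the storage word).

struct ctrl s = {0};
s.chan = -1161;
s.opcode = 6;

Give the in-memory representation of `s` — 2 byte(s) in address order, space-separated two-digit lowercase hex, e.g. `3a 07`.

db be

chan (13b) val=-1161 bits=0x1b77 at bit 3: 0xdbb8
opcode (3b) val=6 bits=0x6 at bit 0: 0xdbbe
word = 0xdbbe → big-endian bytes:
  [0]=0xdb  [1]=0xbe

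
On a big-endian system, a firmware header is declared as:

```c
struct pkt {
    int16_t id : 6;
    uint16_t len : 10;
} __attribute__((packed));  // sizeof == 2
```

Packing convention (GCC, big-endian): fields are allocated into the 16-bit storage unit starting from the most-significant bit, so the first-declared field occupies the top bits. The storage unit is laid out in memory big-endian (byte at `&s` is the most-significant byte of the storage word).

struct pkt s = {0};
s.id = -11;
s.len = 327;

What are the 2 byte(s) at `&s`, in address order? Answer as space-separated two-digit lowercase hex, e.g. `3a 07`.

id (6b) val=-11 bits=0x35 at bit 10: 0xd400
len (10b) val=327 bits=0x147 at bit 0: 0xd547
word = 0xd547 → big-endian bytes:
  [0]=0xd5  [1]=0x47

d5 47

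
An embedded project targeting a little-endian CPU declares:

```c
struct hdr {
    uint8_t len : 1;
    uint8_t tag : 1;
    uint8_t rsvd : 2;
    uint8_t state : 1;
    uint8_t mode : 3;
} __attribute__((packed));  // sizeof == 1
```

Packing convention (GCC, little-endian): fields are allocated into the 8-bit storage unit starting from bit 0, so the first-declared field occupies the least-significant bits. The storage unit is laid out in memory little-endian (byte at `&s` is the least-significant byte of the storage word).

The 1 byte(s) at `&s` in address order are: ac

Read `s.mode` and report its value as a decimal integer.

5

[0]=0xac (little-endian) → word 0xac
len:1 @ bit 0 → (0xac>>0)&0x1 = 0x0
tag:1 @ bit 1 → (0xac>>1)&0x1 = 0x0
rsvd:2 @ bit 2 → (0xac>>2)&0x3 = 0x3
state:1 @ bit 4 → (0xac>>4)&0x1 = 0x0
mode:3 @ bit 5 → (0xac>>5)&0x7 = 0x5  ←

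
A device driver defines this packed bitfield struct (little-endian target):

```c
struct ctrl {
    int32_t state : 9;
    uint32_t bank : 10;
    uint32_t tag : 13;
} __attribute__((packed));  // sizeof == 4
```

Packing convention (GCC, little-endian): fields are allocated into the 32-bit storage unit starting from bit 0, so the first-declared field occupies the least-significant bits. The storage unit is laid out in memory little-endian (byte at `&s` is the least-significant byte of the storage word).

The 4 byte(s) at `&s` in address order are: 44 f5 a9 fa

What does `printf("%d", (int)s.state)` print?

[0]=0x44 [1]=0xf5 [2]=0xa9 [3]=0xfa (little-endian) → word 0xfaa9f544
state [0+:9] = (word>>0) & 0x1ff = 324  ←
bank [9+:10] = (word>>9) & 0x3ff = 250
tag [19+:13] = (word>>19) & 0x1fff = 8021
state signed 9b, MSB=1: 324 - 512 = -188

-188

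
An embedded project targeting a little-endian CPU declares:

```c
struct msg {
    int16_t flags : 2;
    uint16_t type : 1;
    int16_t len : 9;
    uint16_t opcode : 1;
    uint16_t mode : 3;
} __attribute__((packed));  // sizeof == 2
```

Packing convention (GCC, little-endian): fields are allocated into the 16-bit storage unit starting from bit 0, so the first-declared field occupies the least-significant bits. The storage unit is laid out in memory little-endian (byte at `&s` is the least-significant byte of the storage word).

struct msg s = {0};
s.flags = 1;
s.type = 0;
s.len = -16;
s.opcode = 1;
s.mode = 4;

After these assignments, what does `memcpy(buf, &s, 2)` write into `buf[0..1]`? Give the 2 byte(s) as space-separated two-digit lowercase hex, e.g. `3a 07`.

flags (2b) val=1 bits=0x1 at bit 0: 0x0001
type (1b) val=0 bits=0x0 at bit 2: 0x0001
len (9b) val=-16 bits=0x1f0 at bit 3: 0x0f81
opcode (1b) val=1 bits=0x1 at bit 12: 0x1f81
mode (3b) val=4 bits=0x4 at bit 13: 0x9f81
word = 0x9f81 → little-endian bytes:
  [0]=0x81  [1]=0x9f

81 9f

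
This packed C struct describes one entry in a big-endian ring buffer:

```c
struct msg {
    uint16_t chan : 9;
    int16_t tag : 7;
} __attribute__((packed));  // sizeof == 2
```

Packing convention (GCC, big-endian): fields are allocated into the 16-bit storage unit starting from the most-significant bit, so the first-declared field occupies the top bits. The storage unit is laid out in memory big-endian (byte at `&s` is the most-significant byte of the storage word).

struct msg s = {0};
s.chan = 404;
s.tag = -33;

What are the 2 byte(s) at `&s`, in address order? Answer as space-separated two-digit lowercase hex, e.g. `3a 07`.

ca 5f

[7+:9] chan=404 & 0x1ff = 0x194; word=0xca00
[0+:7] tag=-33 & 0x7f = 0x5f; word=0xca5f
word = 0xca5f → big-endian bytes:
  [0]=0xca  [1]=0x5f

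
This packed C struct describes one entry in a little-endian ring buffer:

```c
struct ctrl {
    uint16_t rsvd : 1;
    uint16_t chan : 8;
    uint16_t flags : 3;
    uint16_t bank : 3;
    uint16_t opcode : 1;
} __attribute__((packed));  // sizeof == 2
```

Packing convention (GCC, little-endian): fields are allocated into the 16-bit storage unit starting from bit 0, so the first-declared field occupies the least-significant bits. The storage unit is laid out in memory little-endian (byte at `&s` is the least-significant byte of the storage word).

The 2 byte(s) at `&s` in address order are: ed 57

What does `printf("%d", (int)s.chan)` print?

[0]=0xed [1]=0x57 (little-endian) → word 0x57ed
rsvd [0+:1] = (word>>0) & 0x1 = 1
chan [1+:8] = (word>>1) & 0xff = 246  ←
flags [9+:3] = (word>>9) & 0x7 = 3
bank [12+:3] = (word>>12) & 0x7 = 5
opcode [15+:1] = (word>>15) & 0x1 = 0

246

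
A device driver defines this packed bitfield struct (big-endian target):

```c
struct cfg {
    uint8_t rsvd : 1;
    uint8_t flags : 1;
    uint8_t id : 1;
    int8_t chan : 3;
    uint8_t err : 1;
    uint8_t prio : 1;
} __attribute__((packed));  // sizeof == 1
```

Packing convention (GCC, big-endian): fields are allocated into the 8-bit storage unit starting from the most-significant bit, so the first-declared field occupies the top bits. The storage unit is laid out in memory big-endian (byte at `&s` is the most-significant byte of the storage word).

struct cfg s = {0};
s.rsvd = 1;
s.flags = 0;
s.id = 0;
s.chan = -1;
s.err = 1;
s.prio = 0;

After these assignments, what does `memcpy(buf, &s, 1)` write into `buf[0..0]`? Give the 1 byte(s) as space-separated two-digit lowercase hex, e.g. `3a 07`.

rsvd (1b) val=1 bits=0x1 at bit 7: 0x80
flags (1b) val=0 bits=0x0 at bit 6: 0x80
id (1b) val=0 bits=0x0 at bit 5: 0x80
chan (3b) val=-1 bits=0x7 at bit 2: 0x9c
err (1b) val=1 bits=0x1 at bit 1: 0x9e
prio (1b) val=0 bits=0x0 at bit 0: 0x9e
word = 0x9e → big-endian bytes:
  [0]=0x9e

9e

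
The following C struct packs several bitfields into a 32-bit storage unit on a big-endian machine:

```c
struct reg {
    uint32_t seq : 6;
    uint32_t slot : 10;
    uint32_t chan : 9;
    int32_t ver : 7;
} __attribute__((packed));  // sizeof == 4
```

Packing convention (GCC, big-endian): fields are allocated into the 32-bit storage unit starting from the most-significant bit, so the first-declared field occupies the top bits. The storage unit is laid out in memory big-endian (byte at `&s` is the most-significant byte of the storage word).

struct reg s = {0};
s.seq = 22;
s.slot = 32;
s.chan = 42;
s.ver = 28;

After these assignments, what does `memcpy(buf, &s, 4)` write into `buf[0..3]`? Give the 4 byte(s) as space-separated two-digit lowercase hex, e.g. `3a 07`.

58 20 15 1c

seq:6 = 22 → 0x16 << 26 → word 0x58000000
slot:10 = 32 → 0x20 << 16 → word 0x58200000
chan:9 = 42 → 0x2a << 7 → word 0x58201500
ver:7 = 28 → 0x1c << 0 → word 0x5820151c
word = 0x5820151c → big-endian bytes:
  [0]=0x58  [1]=0x20  [2]=0x15  [3]=0x1c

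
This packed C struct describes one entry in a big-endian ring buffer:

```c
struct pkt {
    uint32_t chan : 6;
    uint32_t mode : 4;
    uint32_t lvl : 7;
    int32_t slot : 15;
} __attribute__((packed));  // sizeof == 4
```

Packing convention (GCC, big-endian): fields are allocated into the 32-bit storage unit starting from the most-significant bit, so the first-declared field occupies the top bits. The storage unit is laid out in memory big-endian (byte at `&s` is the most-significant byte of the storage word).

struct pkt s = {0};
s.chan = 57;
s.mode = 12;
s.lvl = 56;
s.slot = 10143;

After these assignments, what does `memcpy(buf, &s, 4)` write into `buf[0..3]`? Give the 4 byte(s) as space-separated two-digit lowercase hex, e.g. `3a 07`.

e7 1c 27 9f

chan (6b) val=57 bits=0x39 at bit 26: 0xe4000000
mode (4b) val=12 bits=0xc at bit 22: 0xe7000000
lvl (7b) val=56 bits=0x38 at bit 15: 0xe71c0000
slot (15b) val=10143 bits=0x279f at bit 0: 0xe71c279f
word = 0xe71c279f → big-endian bytes:
  [0]=0xe7  [1]=0x1c  [2]=0x27  [3]=0x9f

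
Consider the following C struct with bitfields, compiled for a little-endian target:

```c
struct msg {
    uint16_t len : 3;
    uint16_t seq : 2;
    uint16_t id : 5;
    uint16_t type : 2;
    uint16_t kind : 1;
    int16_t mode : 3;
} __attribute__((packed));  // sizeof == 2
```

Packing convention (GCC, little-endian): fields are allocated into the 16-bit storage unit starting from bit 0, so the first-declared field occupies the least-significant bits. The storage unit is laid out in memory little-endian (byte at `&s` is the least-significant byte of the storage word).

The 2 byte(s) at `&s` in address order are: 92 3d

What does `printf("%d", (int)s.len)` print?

[0]=0x92 [1]=0x3d (little-endian) → word 0x3d92
len:3 @ bit 0 → (0x3d92>>0)&0x7 = 0x2  ←
seq:2 @ bit 3 → (0x3d92>>3)&0x3 = 0x2
id:5 @ bit 5 → (0x3d92>>5)&0x1f = 0xc
type:2 @ bit 10 → (0x3d92>>10)&0x3 = 0x3
kind:1 @ bit 12 → (0x3d92>>12)&0x1 = 0x1
mode:3 @ bit 13 → (0x3d92>>13)&0x7 = 0x1

2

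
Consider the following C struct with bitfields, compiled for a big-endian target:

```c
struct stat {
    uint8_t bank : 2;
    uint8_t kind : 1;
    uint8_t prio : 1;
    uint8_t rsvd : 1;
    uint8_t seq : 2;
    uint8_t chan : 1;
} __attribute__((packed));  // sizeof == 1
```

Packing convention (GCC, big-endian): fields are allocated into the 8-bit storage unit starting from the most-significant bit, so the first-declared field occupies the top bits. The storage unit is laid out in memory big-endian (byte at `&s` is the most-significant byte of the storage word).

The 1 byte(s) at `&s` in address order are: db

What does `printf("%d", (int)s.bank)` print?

[0]=0xdb (big-endian) → word 0xdb
bank [6+:2] = (word>>6) & 0x3 = 3  ←
kind [5+:1] = (word>>5) & 0x1 = 0
prio [4+:1] = (word>>4) & 0x1 = 1
rsvd [3+:1] = (word>>3) & 0x1 = 1
seq [1+:2] = (word>>1) & 0x3 = 1
chan [0+:1] = (word>>0) & 0x1 = 1

3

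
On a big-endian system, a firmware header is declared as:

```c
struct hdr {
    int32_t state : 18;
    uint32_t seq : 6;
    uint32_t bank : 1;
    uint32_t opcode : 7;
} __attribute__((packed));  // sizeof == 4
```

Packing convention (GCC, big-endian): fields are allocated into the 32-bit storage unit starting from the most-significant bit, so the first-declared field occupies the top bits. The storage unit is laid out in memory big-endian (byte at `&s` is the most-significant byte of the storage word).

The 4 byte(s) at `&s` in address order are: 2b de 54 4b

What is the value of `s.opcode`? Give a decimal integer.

75

[0]=0x2b [1]=0xde [2]=0x54 [3]=0x4b (big-endian) → word 0x2bde544b
state [14+:18] = (word>>14) & 0x3ffff = 44921
seq [8+:6] = (word>>8) & 0x3f = 20
bank [7+:1] = (word>>7) & 0x1 = 0
opcode [0+:7] = (word>>0) & 0x7f = 75  ←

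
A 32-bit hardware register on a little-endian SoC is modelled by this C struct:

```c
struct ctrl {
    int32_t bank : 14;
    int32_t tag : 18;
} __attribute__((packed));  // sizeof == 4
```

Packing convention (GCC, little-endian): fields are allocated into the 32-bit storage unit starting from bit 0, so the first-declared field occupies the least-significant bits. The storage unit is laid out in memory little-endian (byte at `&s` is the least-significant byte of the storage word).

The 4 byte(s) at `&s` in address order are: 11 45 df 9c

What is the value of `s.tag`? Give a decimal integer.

[0]=0x11 [1]=0x45 [2]=0xdf [3]=0x9c (little-endian) → word 0x9cdf4511
bank:14 @ bit 0 → (0x9cdf4511>>0)&0x3fff = 0x511
tag:18 @ bit 14 → (0x9cdf4511>>14)&0x3ffff = 0x2737d  ←
tag signed 18b, MSB=1: 160637 - 262144 = -101507

-101507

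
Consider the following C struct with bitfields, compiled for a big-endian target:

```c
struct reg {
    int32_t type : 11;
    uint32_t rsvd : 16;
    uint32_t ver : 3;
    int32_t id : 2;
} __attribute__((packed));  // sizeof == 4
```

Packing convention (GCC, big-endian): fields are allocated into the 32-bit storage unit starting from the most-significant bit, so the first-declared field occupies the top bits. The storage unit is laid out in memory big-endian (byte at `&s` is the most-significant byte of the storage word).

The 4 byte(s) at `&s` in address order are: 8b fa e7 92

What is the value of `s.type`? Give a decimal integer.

-929

[0]=0x8b [1]=0xfa [2]=0xe7 [3]=0x92 (big-endian) → word 0x8bfae792
type:11 @ bit 21 → (0x8bfae792>>21)&0x7ff = 0x45f  ←
rsvd:16 @ bit 5 → (0x8bfae792>>5)&0xffff = 0xd73c
ver:3 @ bit 2 → (0x8bfae792>>2)&0x7 = 0x4
id:2 @ bit 0 → (0x8bfae792>>0)&0x3 = 0x2
type signed 11b, MSB=1: 1119 - 2048 = -929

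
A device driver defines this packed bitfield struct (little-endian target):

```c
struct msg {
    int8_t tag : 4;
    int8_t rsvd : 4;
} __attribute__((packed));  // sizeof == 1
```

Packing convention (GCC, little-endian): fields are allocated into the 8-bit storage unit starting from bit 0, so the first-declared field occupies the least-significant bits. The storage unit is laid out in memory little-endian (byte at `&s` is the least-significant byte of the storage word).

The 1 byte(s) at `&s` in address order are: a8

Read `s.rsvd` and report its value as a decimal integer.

-6

[0]=0xa8 (little-endian) → word 0xa8
tag:4 @ bit 0 → (0xa8>>0)&0xf = 0x8
rsvd:4 @ bit 4 → (0xa8>>4)&0xf = 0xa  ←
rsvd signed 4b, MSB=1: 10 - 16 = -6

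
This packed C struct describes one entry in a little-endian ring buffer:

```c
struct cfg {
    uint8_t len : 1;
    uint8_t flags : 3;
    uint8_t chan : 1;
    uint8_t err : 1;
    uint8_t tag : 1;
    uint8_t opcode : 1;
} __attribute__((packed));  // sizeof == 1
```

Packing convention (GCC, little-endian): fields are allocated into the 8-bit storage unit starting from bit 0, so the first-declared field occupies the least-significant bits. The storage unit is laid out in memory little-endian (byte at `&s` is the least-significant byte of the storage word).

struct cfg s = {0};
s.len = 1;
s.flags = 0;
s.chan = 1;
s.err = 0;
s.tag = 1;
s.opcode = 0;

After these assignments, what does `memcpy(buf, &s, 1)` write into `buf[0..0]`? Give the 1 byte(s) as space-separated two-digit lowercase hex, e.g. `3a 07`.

len (1b) val=1 bits=0x1 at bit 0: 0x01
flags (3b) val=0 bits=0x0 at bit 1: 0x01
chan (1b) val=1 bits=0x1 at bit 4: 0x11
err (1b) val=0 bits=0x0 at bit 5: 0x11
tag (1b) val=1 bits=0x1 at bit 6: 0x51
opcode (1b) val=0 bits=0x0 at bit 7: 0x51
word = 0x51 → little-endian bytes:
  [0]=0x51

51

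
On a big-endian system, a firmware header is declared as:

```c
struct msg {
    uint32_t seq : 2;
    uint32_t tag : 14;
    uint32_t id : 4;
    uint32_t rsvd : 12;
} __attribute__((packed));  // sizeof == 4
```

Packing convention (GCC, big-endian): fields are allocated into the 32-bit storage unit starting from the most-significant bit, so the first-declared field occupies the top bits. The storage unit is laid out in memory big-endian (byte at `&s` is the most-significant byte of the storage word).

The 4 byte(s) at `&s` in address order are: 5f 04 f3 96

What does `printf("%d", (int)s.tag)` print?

[0]=0x5f [1]=0x04 [2]=0xf3 [3]=0x96 (big-endian) → word 0x5f04f396
seq:2 @ bit 30 → (0x5f04f396>>30)&0x3 = 0x1
tag:14 @ bit 16 → (0x5f04f396>>16)&0x3fff = 0x1f04  ←
id:4 @ bit 12 → (0x5f04f396>>12)&0xf = 0xf
rsvd:12 @ bit 0 → (0x5f04f396>>0)&0xfff = 0x396

7940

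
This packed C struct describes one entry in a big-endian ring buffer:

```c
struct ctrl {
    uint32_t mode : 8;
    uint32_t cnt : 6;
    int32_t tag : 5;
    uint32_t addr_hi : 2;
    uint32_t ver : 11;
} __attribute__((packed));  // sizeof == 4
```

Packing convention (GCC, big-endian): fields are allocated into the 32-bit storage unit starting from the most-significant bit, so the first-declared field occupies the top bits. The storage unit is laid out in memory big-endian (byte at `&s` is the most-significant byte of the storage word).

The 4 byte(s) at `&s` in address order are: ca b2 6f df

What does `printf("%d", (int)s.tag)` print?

-13

[0]=0xca [1]=0xb2 [2]=0x6f [3]=0xdf (big-endian) → word 0xcab26fdf
mode [24+:8] = (word>>24) & 0xff = 202
cnt [18+:6] = (word>>18) & 0x3f = 44
tag [13+:5] = (word>>13) & 0x1f = 19  ←
addr_hi [11+:2] = (word>>11) & 0x3 = 1
ver [0+:11] = (word>>0) & 0x7ff = 2015
tag signed 5b, MSB=1: 19 - 32 = -13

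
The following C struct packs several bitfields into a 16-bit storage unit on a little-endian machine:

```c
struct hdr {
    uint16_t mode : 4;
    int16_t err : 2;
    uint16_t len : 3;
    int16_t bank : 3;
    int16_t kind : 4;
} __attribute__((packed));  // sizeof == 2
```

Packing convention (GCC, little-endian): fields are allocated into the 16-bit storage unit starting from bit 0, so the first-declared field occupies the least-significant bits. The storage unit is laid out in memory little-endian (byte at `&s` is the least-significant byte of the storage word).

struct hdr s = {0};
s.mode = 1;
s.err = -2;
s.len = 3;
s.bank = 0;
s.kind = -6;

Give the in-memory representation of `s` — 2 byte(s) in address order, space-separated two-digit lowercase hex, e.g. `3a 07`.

mode:4 = 1 → 0x1 << 0 → word 0x0001
err:2 = -2 → 0x2 << 4 → word 0x0021
len:3 = 3 → 0x3 << 6 → word 0x00e1
bank:3 = 0 → 0x0 << 9 → word 0x00e1
kind:4 = -6 → 0xa << 12 → word 0xa0e1
word = 0xa0e1 → little-endian bytes:
  [0]=0xe1  [1]=0xa0

e1 a0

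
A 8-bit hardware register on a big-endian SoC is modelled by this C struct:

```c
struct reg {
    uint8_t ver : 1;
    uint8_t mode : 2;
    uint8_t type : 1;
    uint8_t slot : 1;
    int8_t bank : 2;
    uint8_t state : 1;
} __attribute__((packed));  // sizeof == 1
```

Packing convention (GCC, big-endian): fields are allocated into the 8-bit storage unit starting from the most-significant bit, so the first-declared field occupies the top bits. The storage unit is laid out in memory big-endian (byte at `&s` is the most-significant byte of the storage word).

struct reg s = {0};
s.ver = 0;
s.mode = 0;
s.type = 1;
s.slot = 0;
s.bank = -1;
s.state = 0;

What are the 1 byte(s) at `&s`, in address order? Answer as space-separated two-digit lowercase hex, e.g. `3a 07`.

ver (1b) val=0 bits=0x0 at bit 7: 0x00
mode (2b) val=0 bits=0x0 at bit 5: 0x00
type (1b) val=1 bits=0x1 at bit 4: 0x10
slot (1b) val=0 bits=0x0 at bit 3: 0x10
bank (2b) val=-1 bits=0x3 at bit 1: 0x16
state (1b) val=0 bits=0x0 at bit 0: 0x16
word = 0x16 → big-endian bytes:
  [0]=0x16

16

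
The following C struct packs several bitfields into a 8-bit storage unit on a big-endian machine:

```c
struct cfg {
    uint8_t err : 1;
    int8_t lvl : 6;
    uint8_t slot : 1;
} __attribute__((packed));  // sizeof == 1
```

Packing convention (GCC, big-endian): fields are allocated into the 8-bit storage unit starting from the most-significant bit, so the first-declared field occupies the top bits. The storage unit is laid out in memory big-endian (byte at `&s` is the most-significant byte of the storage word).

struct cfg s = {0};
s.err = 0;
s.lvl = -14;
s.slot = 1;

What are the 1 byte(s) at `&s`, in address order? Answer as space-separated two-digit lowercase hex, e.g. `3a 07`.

[7+:1] err=0 & 0x1 = 0x0; word=0x00
[1+:6] lvl=-14 & 0x3f = 0x32; word=0x64
[0+:1] slot=1 & 0x1 = 0x1; word=0x65
word = 0x65 → big-endian bytes:
  [0]=0x65

65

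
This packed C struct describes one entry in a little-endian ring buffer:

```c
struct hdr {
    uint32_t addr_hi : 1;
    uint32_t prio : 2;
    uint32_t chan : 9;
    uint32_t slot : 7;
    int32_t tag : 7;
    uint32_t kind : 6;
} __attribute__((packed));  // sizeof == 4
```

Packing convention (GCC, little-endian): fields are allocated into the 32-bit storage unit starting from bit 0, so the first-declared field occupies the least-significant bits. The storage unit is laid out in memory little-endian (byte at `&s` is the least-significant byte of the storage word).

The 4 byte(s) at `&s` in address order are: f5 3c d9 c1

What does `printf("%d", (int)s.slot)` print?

[0]=0xf5 [1]=0x3c [2]=0xd9 [3]=0xc1 (little-endian) → word 0xc1d93cf5
addr_hi [0+:1] = (word>>0) & 0x1 = 1
prio [1+:2] = (word>>1) & 0x3 = 2
chan [3+:9] = (word>>3) & 0x1ff = 414
slot [12+:7] = (word>>12) & 0x7f = 19  ←
tag [19+:7] = (word>>19) & 0x7f = 59
kind [26+:6] = (word>>26) & 0x3f = 48

19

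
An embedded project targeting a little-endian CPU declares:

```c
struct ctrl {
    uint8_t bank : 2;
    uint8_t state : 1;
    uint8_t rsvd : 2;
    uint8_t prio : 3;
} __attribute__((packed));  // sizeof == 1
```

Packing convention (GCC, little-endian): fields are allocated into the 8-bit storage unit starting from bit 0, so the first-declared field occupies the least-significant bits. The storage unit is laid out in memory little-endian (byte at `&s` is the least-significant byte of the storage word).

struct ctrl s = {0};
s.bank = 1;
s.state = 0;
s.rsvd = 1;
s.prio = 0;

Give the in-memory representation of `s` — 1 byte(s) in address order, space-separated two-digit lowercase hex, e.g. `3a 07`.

bank:2 = 1 → 0x1 << 0 → word 0x01
state:1 = 0 → 0x0 << 2 → word 0x01
rsvd:2 = 1 → 0x1 << 3 → word 0x09
prio:3 = 0 → 0x0 << 5 → word 0x09
word = 0x09 → little-endian bytes:
  [0]=0x09

09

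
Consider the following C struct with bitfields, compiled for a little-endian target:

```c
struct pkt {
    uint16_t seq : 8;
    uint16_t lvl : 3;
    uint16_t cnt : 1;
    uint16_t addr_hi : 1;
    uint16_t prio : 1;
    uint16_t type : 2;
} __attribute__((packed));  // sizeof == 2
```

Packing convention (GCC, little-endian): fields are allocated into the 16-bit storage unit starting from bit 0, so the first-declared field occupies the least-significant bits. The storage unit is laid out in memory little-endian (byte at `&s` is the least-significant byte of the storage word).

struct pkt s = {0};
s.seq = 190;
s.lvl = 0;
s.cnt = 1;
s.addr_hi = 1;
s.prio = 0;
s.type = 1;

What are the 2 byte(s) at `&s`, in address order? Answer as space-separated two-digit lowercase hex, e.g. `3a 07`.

be 58

seq (8b) val=190 bits=0xbe at bit 0: 0x00be
lvl (3b) val=0 bits=0x0 at bit 8: 0x00be
cnt (1b) val=1 bits=0x1 at bit 11: 0x08be
addr_hi (1b) val=1 bits=0x1 at bit 12: 0x18be
prio (1b) val=0 bits=0x0 at bit 13: 0x18be
type (2b) val=1 bits=0x1 at bit 14: 0x58be
word = 0x58be → little-endian bytes:
  [0]=0xbe  [1]=0x58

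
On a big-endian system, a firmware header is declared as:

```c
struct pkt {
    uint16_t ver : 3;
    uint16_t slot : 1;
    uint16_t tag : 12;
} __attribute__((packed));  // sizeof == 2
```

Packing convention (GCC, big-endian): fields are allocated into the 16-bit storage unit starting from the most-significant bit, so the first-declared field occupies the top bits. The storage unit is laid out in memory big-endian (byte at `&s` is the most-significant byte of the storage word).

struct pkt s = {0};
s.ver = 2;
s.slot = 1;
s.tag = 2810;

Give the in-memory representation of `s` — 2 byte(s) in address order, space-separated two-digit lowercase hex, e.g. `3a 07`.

ver:3 = 2 → 0x2 << 13 → word 0x4000
slot:1 = 1 → 0x1 << 12 → word 0x5000
tag:12 = 2810 → 0xafa << 0 → word 0x5afa
word = 0x5afa → big-endian bytes:
  [0]=0x5a  [1]=0xfa

5a fa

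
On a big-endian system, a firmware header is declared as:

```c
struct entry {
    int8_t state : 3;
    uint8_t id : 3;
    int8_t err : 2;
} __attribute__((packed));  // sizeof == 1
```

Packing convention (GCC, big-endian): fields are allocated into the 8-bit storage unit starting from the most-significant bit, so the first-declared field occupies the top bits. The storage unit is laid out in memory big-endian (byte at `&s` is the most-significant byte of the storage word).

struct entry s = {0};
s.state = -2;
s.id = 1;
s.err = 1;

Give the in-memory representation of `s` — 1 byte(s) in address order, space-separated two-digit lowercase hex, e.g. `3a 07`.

[5+:3] state=-2 & 0x7 = 0x6; word=0xc0
[2+:3] id=1 & 0x7 = 0x1; word=0xc4
[0+:2] err=1 & 0x3 = 0x1; word=0xc5
word = 0xc5 → big-endian bytes:
  [0]=0xc5

c5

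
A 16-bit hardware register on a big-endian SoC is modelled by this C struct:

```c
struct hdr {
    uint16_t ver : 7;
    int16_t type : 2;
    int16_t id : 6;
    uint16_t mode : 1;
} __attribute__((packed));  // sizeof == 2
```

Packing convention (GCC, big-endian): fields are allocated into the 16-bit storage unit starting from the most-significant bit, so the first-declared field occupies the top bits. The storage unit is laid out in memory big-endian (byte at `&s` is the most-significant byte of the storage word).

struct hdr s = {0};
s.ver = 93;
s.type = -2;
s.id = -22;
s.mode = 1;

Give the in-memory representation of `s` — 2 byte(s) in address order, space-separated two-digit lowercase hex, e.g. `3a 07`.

bb 55

ver (7b) val=93 bits=0x5d at bit 9: 0xba00
type (2b) val=-2 bits=0x2 at bit 7: 0xbb00
id (6b) val=-22 bits=0x2a at bit 1: 0xbb54
mode (1b) val=1 bits=0x1 at bit 0: 0xbb55
word = 0xbb55 → big-endian bytes:
  [0]=0xbb  [1]=0x55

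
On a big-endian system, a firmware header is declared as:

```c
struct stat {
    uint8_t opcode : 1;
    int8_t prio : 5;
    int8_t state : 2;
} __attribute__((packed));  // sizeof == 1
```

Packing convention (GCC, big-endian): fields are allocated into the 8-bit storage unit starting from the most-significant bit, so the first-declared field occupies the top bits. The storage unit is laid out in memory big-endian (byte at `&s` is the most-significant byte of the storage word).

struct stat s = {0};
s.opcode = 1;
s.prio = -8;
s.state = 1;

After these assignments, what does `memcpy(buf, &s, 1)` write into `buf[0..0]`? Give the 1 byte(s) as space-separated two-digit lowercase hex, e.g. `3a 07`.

opcode (1b) val=1 bits=0x1 at bit 7: 0x80
prio (5b) val=-8 bits=0x18 at bit 2: 0xe0
state (2b) val=1 bits=0x1 at bit 0: 0xe1
word = 0xe1 → big-endian bytes:
  [0]=0xe1

e1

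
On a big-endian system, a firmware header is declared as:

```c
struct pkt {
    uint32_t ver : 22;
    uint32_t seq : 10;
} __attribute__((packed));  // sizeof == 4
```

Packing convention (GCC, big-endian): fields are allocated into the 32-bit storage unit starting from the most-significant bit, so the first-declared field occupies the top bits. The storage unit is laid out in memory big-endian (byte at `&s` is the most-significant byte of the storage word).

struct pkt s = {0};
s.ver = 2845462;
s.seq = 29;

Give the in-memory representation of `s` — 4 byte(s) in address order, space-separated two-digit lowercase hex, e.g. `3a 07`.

ad ac 58 1d

ver (22b) val=2845462 bits=0x2b6b16 at bit 10: 0xadac5800
seq (10b) val=29 bits=0x1d at bit 0: 0xadac581d
word = 0xadac581d → big-endian bytes:
  [0]=0xad  [1]=0xac  [2]=0x58  [3]=0x1d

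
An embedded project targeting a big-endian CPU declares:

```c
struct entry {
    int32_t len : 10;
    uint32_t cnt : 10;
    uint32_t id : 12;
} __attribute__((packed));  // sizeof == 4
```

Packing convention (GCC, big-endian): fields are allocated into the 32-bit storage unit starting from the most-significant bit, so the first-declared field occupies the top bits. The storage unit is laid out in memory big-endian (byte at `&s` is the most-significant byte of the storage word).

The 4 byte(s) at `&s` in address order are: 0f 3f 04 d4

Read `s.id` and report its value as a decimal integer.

1236

[0]=0x0f [1]=0x3f [2]=0x04 [3]=0xd4 (big-endian) → word 0x0f3f04d4
len:10 @ bit 22 → (0x0f3f04d4>>22)&0x3ff = 0x3c
cnt:10 @ bit 12 → (0x0f3f04d4>>12)&0x3ff = 0x3f0
id:12 @ bit 0 → (0x0f3f04d4>>0)&0xfff = 0x4d4  ←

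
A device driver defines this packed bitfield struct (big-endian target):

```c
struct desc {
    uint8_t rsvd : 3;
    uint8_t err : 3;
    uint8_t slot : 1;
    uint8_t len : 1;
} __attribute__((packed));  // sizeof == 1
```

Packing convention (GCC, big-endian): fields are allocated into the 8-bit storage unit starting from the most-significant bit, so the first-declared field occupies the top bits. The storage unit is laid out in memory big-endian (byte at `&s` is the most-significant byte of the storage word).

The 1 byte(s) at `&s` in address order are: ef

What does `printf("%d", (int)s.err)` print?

[0]=0xef (big-endian) → word 0xef
rsvd:3 @ bit 5 → (0xef>>5)&0x7 = 0x7
err:3 @ bit 2 → (0xef>>2)&0x7 = 0x3  ←
slot:1 @ bit 1 → (0xef>>1)&0x1 = 0x1
len:1 @ bit 0 → (0xef>>0)&0x1 = 0x1

3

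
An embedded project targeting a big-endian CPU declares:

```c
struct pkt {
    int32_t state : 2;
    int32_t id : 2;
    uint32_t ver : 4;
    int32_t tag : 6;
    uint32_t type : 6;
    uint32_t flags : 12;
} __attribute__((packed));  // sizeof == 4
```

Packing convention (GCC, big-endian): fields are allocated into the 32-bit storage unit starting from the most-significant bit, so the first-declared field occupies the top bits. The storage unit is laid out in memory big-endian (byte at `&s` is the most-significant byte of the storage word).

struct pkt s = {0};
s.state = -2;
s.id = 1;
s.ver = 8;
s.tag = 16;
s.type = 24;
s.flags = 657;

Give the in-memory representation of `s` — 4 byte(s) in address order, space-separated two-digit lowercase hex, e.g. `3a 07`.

98 41 82 91

state (2b) val=-2 bits=0x2 at bit 30: 0x80000000
id (2b) val=1 bits=0x1 at bit 28: 0x90000000
ver (4b) val=8 bits=0x8 at bit 24: 0x98000000
tag (6b) val=16 bits=0x10 at bit 18: 0x98400000
type (6b) val=24 bits=0x18 at bit 12: 0x98418000
flags (12b) val=657 bits=0x291 at bit 0: 0x98418291
word = 0x98418291 → big-endian bytes:
  [0]=0x98  [1]=0x41  [2]=0x82  [3]=0x91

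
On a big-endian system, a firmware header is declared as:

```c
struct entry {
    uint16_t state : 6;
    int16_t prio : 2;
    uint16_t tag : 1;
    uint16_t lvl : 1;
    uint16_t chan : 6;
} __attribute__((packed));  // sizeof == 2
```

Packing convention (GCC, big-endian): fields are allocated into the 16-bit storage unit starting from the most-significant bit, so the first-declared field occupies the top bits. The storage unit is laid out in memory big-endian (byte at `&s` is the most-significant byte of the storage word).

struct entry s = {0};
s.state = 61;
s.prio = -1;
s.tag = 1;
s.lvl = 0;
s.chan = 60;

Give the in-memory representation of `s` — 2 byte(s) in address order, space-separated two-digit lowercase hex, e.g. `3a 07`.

f7 bc

state:6 = 61 → 0x3d << 10 → word 0xf400
prio:2 = -1 → 0x3 << 8 → word 0xf700
tag:1 = 1 → 0x1 << 7 → word 0xf780
lvl:1 = 0 → 0x0 << 6 → word 0xf780
chan:6 = 60 → 0x3c << 0 → word 0xf7bc
word = 0xf7bc → big-endian bytes:
  [0]=0xf7  [1]=0xbc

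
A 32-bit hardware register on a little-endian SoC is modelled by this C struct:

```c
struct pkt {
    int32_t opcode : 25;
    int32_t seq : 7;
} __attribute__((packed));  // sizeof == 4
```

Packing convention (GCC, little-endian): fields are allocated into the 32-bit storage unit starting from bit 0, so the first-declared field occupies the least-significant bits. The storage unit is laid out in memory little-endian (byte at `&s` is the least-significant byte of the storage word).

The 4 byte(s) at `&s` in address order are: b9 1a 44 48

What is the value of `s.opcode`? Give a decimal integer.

4463289

[0]=0xb9 [1]=0x1a [2]=0x44 [3]=0x48 (little-endian) → word 0x48441ab9
opcode [0+:25] = (word>>0) & 0x1ffffff = 4463289  ←
seq [25+:7] = (word>>25) & 0x7f = 36
opcode signed 25b, MSB=0: value = 4463289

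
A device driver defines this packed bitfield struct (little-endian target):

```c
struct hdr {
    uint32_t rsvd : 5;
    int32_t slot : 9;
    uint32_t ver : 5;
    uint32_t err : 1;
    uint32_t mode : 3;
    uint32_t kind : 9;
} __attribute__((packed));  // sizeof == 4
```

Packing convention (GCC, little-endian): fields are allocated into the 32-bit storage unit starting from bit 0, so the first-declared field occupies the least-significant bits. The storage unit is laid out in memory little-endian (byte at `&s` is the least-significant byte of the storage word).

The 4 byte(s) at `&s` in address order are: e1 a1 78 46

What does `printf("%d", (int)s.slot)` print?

[0]=0xe1 [1]=0xa1 [2]=0x78 [3]=0x46 (little-endian) → word 0x4678a1e1
rsvd:5 @ bit 0 → (0x4678a1e1>>0)&0x1f = 0x1
slot:9 @ bit 5 → (0x4678a1e1>>5)&0x1ff = 0x10f  ←
ver:5 @ bit 14 → (0x4678a1e1>>14)&0x1f = 0x2
err:1 @ bit 19 → (0x4678a1e1>>19)&0x1 = 0x1
mode:3 @ bit 20 → (0x4678a1e1>>20)&0x7 = 0x7
kind:9 @ bit 23 → (0x4678a1e1>>23)&0x1ff = 0x8c
slot signed 9b, MSB=1: 271 - 512 = -241

-241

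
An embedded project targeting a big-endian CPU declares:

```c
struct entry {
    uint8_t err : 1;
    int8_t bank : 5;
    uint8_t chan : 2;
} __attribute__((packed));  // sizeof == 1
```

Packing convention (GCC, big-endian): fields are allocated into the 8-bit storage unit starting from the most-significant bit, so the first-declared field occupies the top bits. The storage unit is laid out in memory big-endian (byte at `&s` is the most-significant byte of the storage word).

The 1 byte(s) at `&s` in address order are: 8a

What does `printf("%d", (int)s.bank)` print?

[0]=0x8a (big-endian) → word 0x8a
err:1 @ bit 7 → (0x8a>>7)&0x1 = 0x1
bank:5 @ bit 2 → (0x8a>>2)&0x1f = 0x2  ←
chan:2 @ bit 0 → (0x8a>>0)&0x3 = 0x2
bank signed 5b, MSB=0: value = 2

2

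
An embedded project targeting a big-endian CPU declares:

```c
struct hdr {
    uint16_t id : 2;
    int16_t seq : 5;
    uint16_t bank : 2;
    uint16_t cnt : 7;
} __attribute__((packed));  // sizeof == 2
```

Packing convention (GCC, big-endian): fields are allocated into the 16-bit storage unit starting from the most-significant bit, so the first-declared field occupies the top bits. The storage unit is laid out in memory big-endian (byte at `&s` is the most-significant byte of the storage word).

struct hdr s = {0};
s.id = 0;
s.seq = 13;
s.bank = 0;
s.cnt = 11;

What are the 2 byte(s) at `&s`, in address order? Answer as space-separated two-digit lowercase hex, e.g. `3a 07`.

[14+:2] id=0 & 0x3 = 0x0; word=0x0000
[9+:5] seq=13 & 0x1f = 0xd; word=0x1a00
[7+:2] bank=0 & 0x3 = 0x0; word=0x1a00
[0+:7] cnt=11 & 0x7f = 0xb; word=0x1a0b
word = 0x1a0b → big-endian bytes:
  [0]=0x1a  [1]=0x0b

1a 0b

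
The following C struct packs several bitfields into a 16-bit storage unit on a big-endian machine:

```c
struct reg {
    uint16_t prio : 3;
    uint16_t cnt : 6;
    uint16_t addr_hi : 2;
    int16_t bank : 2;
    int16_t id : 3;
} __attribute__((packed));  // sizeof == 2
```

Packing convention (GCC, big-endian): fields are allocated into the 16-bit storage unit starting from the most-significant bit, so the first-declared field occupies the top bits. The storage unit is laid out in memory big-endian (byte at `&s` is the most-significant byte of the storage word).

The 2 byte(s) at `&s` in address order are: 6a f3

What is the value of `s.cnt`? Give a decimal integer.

21

[0]=0x6a [1]=0xf3 (big-endian) → word 0x6af3
prio:3 @ bit 13 → (0x6af3>>13)&0x7 = 0x3
cnt:6 @ bit 7 → (0x6af3>>7)&0x3f = 0x15  ←
addr_hi:2 @ bit 5 → (0x6af3>>5)&0x3 = 0x3
bank:2 @ bit 3 → (0x6af3>>3)&0x3 = 0x2
id:3 @ bit 0 → (0x6af3>>0)&0x7 = 0x3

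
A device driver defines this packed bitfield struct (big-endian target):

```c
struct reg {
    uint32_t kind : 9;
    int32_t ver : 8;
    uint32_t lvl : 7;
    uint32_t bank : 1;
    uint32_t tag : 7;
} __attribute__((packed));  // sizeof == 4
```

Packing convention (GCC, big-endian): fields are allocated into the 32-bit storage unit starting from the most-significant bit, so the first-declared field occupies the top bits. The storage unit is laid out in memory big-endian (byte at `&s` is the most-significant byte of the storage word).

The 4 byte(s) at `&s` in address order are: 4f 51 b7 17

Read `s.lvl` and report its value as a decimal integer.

[0]=0x4f [1]=0x51 [2]=0xb7 [3]=0x17 (big-endian) → word 0x4f51b717
kind [23+:9] = (word>>23) & 0x1ff = 158
ver [15+:8] = (word>>15) & 0xff = 163
lvl [8+:7] = (word>>8) & 0x7f = 55  ←
bank [7+:1] = (word>>7) & 0x1 = 0
tag [0+:7] = (word>>0) & 0x7f = 23

55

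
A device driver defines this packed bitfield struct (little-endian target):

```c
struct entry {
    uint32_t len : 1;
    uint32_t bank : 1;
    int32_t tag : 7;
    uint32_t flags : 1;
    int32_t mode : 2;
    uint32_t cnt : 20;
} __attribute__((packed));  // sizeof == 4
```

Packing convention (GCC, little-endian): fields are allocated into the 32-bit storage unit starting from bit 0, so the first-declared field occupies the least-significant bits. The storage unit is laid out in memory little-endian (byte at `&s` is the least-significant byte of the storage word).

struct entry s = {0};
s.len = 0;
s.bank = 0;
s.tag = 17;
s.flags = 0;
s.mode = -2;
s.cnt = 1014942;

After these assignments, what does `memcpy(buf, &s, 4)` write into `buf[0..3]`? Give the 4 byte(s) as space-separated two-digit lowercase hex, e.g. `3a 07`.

44 e8 c9 f7

[0+:1] len=0 & 0x1 = 0x0; word=0x00000000
[1+:1] bank=0 & 0x1 = 0x0; word=0x00000000
[2+:7] tag=17 & 0x7f = 0x11; word=0x00000044
[9+:1] flags=0 & 0x1 = 0x0; word=0x00000044
[10+:2] mode=-2 & 0x3 = 0x2; word=0x00000844
[12+:20] cnt=1014942 & 0xfffff = 0xf7c9e; word=0xf7c9e844
word = 0xf7c9e844 → little-endian bytes:
  [0]=0x44  [1]=0xe8  [2]=0xc9  [3]=0xf7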